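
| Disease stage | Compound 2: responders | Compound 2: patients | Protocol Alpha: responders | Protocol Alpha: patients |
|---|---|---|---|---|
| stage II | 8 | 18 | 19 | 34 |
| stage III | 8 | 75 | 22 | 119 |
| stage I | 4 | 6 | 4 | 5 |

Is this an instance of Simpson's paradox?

No

Stage II: Compound 2 8/18 = 44.4%, Protocol Alpha 19/34 = 55.9% → Protocol Alpha
Stage III: Compound 2 8/75 = 10.7%, Protocol Alpha 22/119 = 18.5% → Protocol Alpha
Stage I: Compound 2 4/6 = 66.7%, Protocol Alpha 4/5 = 80.0% → Protocol Alpha
Overall: Compound 2 20/99 = 20.2%, Protocol Alpha 45/158 = 28.5% → Protocol Alpha
Protocol Alpha wins overall and in every disease group — no reversal.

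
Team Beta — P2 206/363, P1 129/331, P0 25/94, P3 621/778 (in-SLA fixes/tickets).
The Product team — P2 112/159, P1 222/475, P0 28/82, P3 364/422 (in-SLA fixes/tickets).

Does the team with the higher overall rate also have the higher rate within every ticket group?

P2: Team Beta 206/363 = 56.7%, the Product team 112/159 = 70.4% → the Product team
P1: Team Beta 129/331 = 39.0%, the Product team 222/475 = 46.7% → the Product team
P0: Team Beta 25/94 = 26.6%, the Product team 28/82 = 34.1% → the Product team
P3: Team Beta 621/778 = 79.8%, the Product team 364/422 = 86.3% → the Product team
Overall: Team Beta 981/1566 = 62.6%, the Product team 726/1138 = 63.8% → the Product team
The Product team wins overall and in every ticket group — no reversal.

Yes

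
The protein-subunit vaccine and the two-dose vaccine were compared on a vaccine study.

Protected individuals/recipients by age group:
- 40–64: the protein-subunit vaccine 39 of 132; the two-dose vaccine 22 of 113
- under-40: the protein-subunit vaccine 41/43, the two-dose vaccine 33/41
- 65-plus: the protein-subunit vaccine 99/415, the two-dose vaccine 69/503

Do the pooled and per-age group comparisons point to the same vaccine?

Yes

40–64: the protein-subunit vaccine 39/132 = 29.5%, the two-dose vaccine 22/113 = 19.5% → the protein-subunit vaccine
Under-40: the protein-subunit vaccine 41/43 = 95.3%, the two-dose vaccine 33/41 = 80.5% → the protein-subunit vaccine
65-plus: the protein-subunit vaccine 99/415 = 23.9%, the two-dose vaccine 69/503 = 13.7% → the protein-subunit vaccine
Overall: the protein-subunit vaccine 179/590 = 30.3%, the two-dose vaccine 124/657 = 18.9% → the protein-subunit vaccine
The protein-subunit vaccine wins overall and in every age group — no reversal.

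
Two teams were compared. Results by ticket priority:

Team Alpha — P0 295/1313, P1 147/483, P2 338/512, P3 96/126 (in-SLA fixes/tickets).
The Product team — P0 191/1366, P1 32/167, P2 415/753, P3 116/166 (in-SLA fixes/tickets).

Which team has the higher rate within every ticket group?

Team Alpha

P0: Team Alpha 295/1313 = 22.5%, the Product team 191/1366 = 14.0% → Team Alpha
P1: Team Alpha 147/483 = 30.4%, the Product team 32/167 = 19.2% → Team Alpha
P2: Team Alpha 338/512 = 66.0%, the Product team 415/753 = 55.1% → Team Alpha
P3: Team Alpha 96/126 = 76.2%, the Product team 116/166 = 69.9% → Team Alpha
Team Alpha has the higher rate in all 4 groups.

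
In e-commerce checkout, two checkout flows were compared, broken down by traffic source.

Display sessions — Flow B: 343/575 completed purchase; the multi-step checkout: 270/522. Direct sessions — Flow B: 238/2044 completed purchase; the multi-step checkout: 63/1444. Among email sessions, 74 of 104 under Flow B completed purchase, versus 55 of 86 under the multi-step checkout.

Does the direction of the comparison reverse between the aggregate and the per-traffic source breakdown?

No

Display: Flow B 343/575 = 59.7%, the multi-step checkout 270/522 = 51.7% → Flow B
Direct: Flow B 238/2044 = 11.6%, the multi-step checkout 63/1444 = 4.4% → Flow B
Email: Flow B 74/104 = 71.2%, the multi-step checkout 55/86 = 64.0% → Flow B
Overall: Flow B 655/2723 = 24.1%, the multi-step checkout 388/2052 = 18.9% → Flow B
Flow B wins overall and in every traffic group — no reversal.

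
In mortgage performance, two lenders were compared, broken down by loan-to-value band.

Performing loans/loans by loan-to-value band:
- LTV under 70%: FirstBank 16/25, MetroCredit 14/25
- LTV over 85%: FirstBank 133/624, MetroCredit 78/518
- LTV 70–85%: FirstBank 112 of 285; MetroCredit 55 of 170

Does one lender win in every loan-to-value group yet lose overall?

LTV under 70%: FirstBank 16/25 = 64.0%, MetroCredit 14/25 = 56.0% → FirstBank
LTV over 85%: FirstBank 133/624 = 21.3%, MetroCredit 78/518 = 15.1% → FirstBank
LTV 70–85%: FirstBank 112/285 = 39.3%, MetroCredit 55/170 = 32.4% → FirstBank
Overall: FirstBank 261/934 = 27.9%, MetroCredit 147/713 = 20.6% → FirstBank
FirstBank wins overall and in every loan-to-value group — no reversal.

No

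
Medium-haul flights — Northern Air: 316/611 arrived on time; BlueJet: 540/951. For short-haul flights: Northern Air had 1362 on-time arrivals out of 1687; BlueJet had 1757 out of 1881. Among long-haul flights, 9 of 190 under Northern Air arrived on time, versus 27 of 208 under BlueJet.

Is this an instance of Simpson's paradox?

No

Medium-haul: Northern Air 316/611 = 51.7%, BlueJet 540/951 = 56.8% → BlueJet
Short-haul: Northern Air 1362/1687 = 80.7%, BlueJet 1757/1881 = 93.4% → BlueJet
Long-haul: Northern Air 9/190 = 4.7%, BlueJet 27/208 = 13.0% → BlueJet
Overall: Northern Air 1687/2488 = 67.8%, BlueJet 2324/3040 = 76.4% → BlueJet
BlueJet wins overall and in every route group — no reversal.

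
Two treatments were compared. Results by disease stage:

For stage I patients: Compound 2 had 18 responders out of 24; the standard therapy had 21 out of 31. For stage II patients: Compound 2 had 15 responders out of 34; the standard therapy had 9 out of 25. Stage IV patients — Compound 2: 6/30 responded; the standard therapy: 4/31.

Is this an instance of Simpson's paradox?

Stage I: Compound 2 18/24 = 75.0%, the standard therapy 21/31 = 67.7% → Compound 2
Stage II: Compound 2 15/34 = 44.1%, the standard therapy 9/25 = 36.0% → Compound 2
Stage IV: Compound 2 6/30 = 20.0%, the standard therapy 4/31 = 12.9% → Compound 2
Overall: Compound 2 39/88 = 44.3%, the standard therapy 34/87 = 39.1% → Compound 2
Compound 2 wins overall and in every disease group — no reversal.

No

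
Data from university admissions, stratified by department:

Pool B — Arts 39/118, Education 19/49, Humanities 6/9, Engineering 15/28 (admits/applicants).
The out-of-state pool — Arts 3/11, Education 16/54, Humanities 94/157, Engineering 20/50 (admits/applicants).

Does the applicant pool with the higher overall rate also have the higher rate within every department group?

Arts: Pool B 39/118 = 33.1%, the out-of-state pool 3/11 = 27.3% → Pool B
Education: Pool B 19/49 = 38.8%, the out-of-state pool 16/54 = 29.6% → Pool B
Humanities: Pool B 6/9 = 66.7%, the out-of-state pool 94/157 = 59.9% → Pool B
Engineering: Pool B 15/28 = 53.6%, the out-of-state pool 20/50 = 40.0% → Pool B
Overall: Pool B 79/204 = 38.7%, the out-of-state pool 133/272 = 48.9% → the out-of-state pool
Pool B wins each department group but the out-of-state pool wins overall — the comparison reverses. Pool B's applicants skew toward Arts, which has a lower base rate.

No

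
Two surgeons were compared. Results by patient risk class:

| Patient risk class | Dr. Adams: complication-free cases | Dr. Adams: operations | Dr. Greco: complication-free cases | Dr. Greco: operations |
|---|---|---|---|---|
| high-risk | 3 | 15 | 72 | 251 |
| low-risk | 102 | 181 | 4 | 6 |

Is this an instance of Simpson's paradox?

High-risk: Dr. Adams 3/15 = 20.0%, Dr. Greco 72/251 = 28.7% → Dr. Greco
Low-risk: Dr. Adams 102/181 = 56.4%, Dr. Greco 4/6 = 66.7% → Dr. Greco
Overall: Dr. Adams 105/196 = 53.6%, Dr. Greco 76/257 = 29.6% → Dr. Adams
Dr. Greco wins each patient risk group but Dr. Adams wins overall — the comparison reverses. Dr. Greco's operations skew toward high-risk, which has a lower base rate.

Yes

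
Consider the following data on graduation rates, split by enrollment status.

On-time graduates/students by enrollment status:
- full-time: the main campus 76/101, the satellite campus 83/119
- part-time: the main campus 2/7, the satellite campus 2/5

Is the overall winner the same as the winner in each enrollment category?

Full-time: the main campus 76/101 = 75.2%, the satellite campus 83/119 = 69.7% → the main campus
Part-time: the main campus 2/7 = 28.6%, the satellite campus 2/5 = 40.0% → the satellite campus
Overall: the main campus 78/108 = 72.2%, the satellite campus 85/124 = 68.5% → the main campus
Neither sweeps: the main campus wins 1 of 2 groups, the satellite campus wins 1. The main campus wins overall but not every group — no Simpson reversal.

No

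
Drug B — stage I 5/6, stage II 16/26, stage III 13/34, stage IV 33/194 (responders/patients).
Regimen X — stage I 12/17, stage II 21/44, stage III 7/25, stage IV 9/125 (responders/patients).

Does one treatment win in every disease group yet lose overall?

No

Stage I: Drug B 5/6 = 83.3%, Regimen X 12/17 = 70.6% → Drug B
Stage II: Drug B 16/26 = 61.5%, Regimen X 21/44 = 47.7% → Drug B
Stage III: Drug B 13/34 = 38.2%, Regimen X 7/25 = 28.0% → Drug B
Stage IV: Drug B 33/194 = 17.0%, Regimen X 9/125 = 7.2% → Drug B
Overall: Drug B 67/260 = 25.8%, Regimen X 49/211 = 23.2% → Drug B
Drug B wins overall and in every disease group — no reversal.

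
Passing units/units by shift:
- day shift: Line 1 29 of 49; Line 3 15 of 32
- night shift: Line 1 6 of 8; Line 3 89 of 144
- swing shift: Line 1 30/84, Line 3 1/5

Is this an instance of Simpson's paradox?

Yes

Day shift: Line 1 29/49 = 59.2%, Line 3 15/32 = 46.9% → Line 1
Night shift: Line 1 6/8 = 75.0%, Line 3 89/144 = 61.8% → Line 1
Swing shift: Line 1 30/84 = 35.7%, Line 3 1/5 = 20.0% → Line 1
Overall: Line 1 65/141 = 46.1%, Line 3 105/181 = 58.0% → Line 3
Line 1 wins each shift group but Line 3 wins overall — the comparison reverses. Line 1's units skew toward swing shift, which has a lower base rate.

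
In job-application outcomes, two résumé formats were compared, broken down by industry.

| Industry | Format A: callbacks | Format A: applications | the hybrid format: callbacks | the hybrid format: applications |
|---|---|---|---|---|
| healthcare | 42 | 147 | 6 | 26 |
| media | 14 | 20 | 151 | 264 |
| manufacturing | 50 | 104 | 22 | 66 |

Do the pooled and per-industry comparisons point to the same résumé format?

Healthcare: Format A 42/147 = 28.6%, the hybrid format 6/26 = 23.1% → Format A
Media: Format A 14/20 = 70.0%, the hybrid format 151/264 = 57.2% → Format A
Manufacturing: Format A 50/104 = 48.1%, the hybrid format 22/66 = 33.3% → Format A
Overall: Format A 106/271 = 39.1%, the hybrid format 179/356 = 50.3% → the hybrid format
Format A wins each industry group but the hybrid format wins overall — the comparison reverses. Format A's applications skew toward healthcare, which has a lower base rate.

No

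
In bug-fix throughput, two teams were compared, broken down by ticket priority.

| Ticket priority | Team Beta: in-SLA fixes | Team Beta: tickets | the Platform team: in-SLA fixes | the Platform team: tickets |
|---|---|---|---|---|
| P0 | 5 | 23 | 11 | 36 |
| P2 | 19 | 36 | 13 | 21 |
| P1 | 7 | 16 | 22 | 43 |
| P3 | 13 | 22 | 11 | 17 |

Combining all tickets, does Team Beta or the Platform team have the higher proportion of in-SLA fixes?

the Platform team

P0: Team Beta 5/23 = 21.7%, the Platform team 11/36 = 30.6% → the Platform team
P2: Team Beta 19/36 = 52.8%, the Platform team 13/21 = 61.9% → the Platform team
P1: Team Beta 7/16 = 43.8%, the Platform team 22/43 = 51.2% → the Platform team
P3: Team Beta 13/22 = 59.1%, the Platform team 11/17 = 64.7% → the Platform team
Overall: Team Beta 44/97 = 45.4%, the Platform team 57/117 = 48.7% → the Platform team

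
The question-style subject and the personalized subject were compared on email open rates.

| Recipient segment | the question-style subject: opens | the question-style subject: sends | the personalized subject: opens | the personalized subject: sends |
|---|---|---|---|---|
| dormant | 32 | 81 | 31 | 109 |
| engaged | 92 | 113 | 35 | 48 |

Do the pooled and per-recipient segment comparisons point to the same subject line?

Yes

Dormant: the question-style subject 32/81 = 39.5%, the personalized subject 31/109 = 28.4% → the question-style subject
Engaged: the question-style subject 92/113 = 81.4%, the personalized subject 35/48 = 72.9% → the question-style subject
Overall: the question-style subject 124/194 = 63.9%, the personalized subject 66/157 = 42.0% → the question-style subject
The question-style subject wins overall and in every recipient group — no reversal.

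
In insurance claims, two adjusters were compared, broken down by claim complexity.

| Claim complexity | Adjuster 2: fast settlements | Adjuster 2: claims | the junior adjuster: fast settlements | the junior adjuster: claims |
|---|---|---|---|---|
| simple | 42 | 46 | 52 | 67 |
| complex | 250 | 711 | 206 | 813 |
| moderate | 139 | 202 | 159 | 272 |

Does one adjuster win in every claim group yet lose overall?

No

Simple: Adjuster 2 42/46 = 91.3%, the junior adjuster 52/67 = 77.6% → Adjuster 2
Complex: Adjuster 2 250/711 = 35.2%, the junior adjuster 206/813 = 25.3% → Adjuster 2
Moderate: Adjuster 2 139/202 = 68.8%, the junior adjuster 159/272 = 58.5% → Adjuster 2
Overall: Adjuster 2 431/959 = 44.9%, the junior adjuster 417/1152 = 36.2% → Adjuster 2
Adjuster 2 wins overall and in every claim group — no reversal.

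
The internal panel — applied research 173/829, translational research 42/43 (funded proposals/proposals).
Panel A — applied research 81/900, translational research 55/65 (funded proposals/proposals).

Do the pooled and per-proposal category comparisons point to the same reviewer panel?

Yes

Applied research: the internal panel 173/829 = 20.9%, Panel A 81/900 = 9.0% → the internal panel
Translational research: the internal panel 42/43 = 97.7%, Panel A 55/65 = 84.6% → the internal panel
Overall: the internal panel 215/872 = 24.7%, Panel A 136/965 = 14.1% → the internal panel
The internal panel wins overall and in every proposal group — no reversal.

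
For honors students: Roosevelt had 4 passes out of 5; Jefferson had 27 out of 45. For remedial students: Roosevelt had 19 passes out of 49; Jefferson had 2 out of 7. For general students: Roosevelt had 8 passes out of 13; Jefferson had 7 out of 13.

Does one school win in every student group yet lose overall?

Yes

Honors: Roosevelt 4/5 = 80.0%, Jefferson 27/45 = 60.0% → Roosevelt
Remedial: Roosevelt 19/49 = 38.8%, Jefferson 2/7 = 28.6% → Roosevelt
General: Roosevelt 8/13 = 61.5%, Jefferson 7/13 = 53.8% → Roosevelt
Overall: Roosevelt 31/67 = 46.3%, Jefferson 36/65 = 55.4% → Jefferson
Roosevelt wins each student group but Jefferson wins overall — the comparison reverses. Roosevelt's students skew toward remedial, which has a lower base rate.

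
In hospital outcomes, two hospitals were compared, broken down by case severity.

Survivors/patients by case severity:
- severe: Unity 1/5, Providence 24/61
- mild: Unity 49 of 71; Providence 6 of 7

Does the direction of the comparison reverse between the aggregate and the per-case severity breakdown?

Yes

Severe: Unity 1/5 = 20.0%, Providence 24/61 = 39.3% → Providence
Mild: Unity 49/71 = 69.0%, Providence 6/7 = 85.7% → Providence
Overall: Unity 50/76 = 65.8%, Providence 30/68 = 44.1% → Unity
Providence wins each case group but Unity wins overall — the comparison reverses. Providence's patients skew toward severe, which has a lower base rate.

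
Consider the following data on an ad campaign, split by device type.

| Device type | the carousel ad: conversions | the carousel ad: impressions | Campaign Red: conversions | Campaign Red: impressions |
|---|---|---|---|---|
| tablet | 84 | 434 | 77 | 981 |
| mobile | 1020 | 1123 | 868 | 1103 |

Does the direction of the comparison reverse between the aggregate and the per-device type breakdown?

Tablet: the carousel ad 84/434 = 19.4%, Campaign Red 77/981 = 7.8% → the carousel ad
Mobile: the carousel ad 1020/1123 = 90.8%, Campaign Red 868/1103 = 78.7% → the carousel ad
Overall: the carousel ad 1104/1557 = 70.9%, Campaign Red 945/2084 = 45.3% → the carousel ad
The carousel ad wins overall and in every device group — no reversal.

No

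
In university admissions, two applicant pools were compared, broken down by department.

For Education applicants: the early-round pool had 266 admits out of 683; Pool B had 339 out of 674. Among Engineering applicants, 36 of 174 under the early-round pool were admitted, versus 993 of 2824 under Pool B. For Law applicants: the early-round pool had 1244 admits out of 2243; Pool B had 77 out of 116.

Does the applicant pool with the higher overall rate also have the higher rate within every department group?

No

Education: the early-round pool 266/683 = 38.9%, Pool B 339/674 = 50.3% → Pool B
Engineering: the early-round pool 36/174 = 20.7%, Pool B 993/2824 = 35.2% → Pool B
Law: the early-round pool 1244/2243 = 55.5%, Pool B 77/116 = 66.4% → Pool B
Overall: the early-round pool 1546/3100 = 49.9%, Pool B 1409/3614 = 39.0% → the early-round pool
Pool B wins each department group but the early-round pool wins overall — the comparison reverses. Pool B's applicants skew toward Engineering, which has a lower base rate.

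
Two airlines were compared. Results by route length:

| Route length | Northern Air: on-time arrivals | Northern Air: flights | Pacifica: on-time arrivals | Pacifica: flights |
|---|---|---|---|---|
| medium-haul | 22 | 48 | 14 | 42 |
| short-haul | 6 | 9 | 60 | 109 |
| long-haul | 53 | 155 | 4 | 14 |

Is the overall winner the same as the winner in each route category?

No

Medium-haul: Northern Air 22/48 = 45.8%, Pacifica 14/42 = 33.3% → Northern Air
Short-haul: Northern Air 6/9 = 66.7%, Pacifica 60/109 = 55.0% → Northern Air
Long-haul: Northern Air 53/155 = 34.2%, Pacifica 4/14 = 28.6% → Northern Air
Overall: Northern Air 81/212 = 38.2%, Pacifica 78/165 = 47.3% → Pacifica
Northern Air wins each route group but Pacifica wins overall — the comparison reverses. Northern Air's flights skew toward long-haul, which has a lower base rate.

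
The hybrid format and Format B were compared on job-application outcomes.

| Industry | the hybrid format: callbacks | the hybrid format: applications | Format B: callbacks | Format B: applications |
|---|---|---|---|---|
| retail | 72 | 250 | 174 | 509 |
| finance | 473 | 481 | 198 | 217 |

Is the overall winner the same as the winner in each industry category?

Retail: the hybrid format 72/250 = 28.8%, Format B 174/509 = 34.2% → Format B
Finance: the hybrid format 473/481 = 98.3%, Format B 198/217 = 91.2% → the hybrid format
Overall: the hybrid format 545/731 = 74.6%, Format B 372/726 = 51.2% → the hybrid format
Neither sweeps: the hybrid format wins 1 of 2 groups, Format B wins 1. The hybrid format wins overall but not every group — no Simpson reversal.

No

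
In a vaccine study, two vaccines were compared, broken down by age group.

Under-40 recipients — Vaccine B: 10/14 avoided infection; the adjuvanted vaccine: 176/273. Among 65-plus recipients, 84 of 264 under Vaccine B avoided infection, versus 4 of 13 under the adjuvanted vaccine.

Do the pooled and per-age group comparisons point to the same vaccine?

No

Under-40: Vaccine B 10/14 = 71.4%, the adjuvanted vaccine 176/273 = 64.5% → Vaccine B
65-plus: Vaccine B 84/264 = 31.8%, the adjuvanted vaccine 4/13 = 30.8% → Vaccine B
Overall: Vaccine B 94/278 = 33.8%, the adjuvanted vaccine 180/286 = 62.9% → the adjuvanted vaccine
Vaccine B wins each age group but the adjuvanted vaccine wins overall — the comparison reverses. Vaccine B's recipients skew toward 65-plus, which has a lower base rate.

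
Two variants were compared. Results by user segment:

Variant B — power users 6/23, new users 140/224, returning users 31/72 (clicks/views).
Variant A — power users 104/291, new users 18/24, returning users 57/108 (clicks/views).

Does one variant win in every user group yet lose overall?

Yes

Power users: Variant B 6/23 = 26.1%, Variant A 104/291 = 35.7% → Variant A
New users: Variant B 140/224 = 62.5%, Variant A 18/24 = 75.0% → Variant A
Returning users: Variant B 31/72 = 43.1%, Variant A 57/108 = 52.8% → Variant A
Overall: Variant B 177/319 = 55.5%, Variant A 179/423 = 42.3% → Variant B
Variant A wins each user group but Variant B wins overall — the comparison reverses. Variant A's views skew toward power users, which has a lower base rate.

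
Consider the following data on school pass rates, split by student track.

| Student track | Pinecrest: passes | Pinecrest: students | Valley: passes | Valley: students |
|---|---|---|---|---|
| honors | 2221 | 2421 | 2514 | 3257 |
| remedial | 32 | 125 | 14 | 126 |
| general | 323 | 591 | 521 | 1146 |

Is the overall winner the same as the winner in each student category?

Yes

Honors: Pinecrest 2221/2421 = 91.7%, Valley 2514/3257 = 77.2% → Pinecrest
Remedial: Pinecrest 32/125 = 25.6%, Valley 14/126 = 11.1% → Pinecrest
General: Pinecrest 323/591 = 54.7%, Valley 521/1146 = 45.5% → Pinecrest
Overall: Pinecrest 2576/3137 = 82.1%, Valley 3049/4529 = 67.3% → Pinecrest
Pinecrest wins overall and in every student group — no reversal.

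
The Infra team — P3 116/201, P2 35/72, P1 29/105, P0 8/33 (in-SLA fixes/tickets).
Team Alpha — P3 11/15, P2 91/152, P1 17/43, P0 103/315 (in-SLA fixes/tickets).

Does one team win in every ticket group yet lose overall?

Yes

P3: the Infra team 116/201 = 57.7%, Team Alpha 11/15 = 73.3% → Team Alpha
P2: the Infra team 35/72 = 48.6%, Team Alpha 91/152 = 59.9% → Team Alpha
P1: the Infra team 29/105 = 27.6%, Team Alpha 17/43 = 39.5% → Team Alpha
P0: the Infra team 8/33 = 24.2%, Team Alpha 103/315 = 32.7% → Team Alpha
Overall: the Infra team 188/411 = 45.7%, Team Alpha 222/525 = 42.3% → the Infra team
Team Alpha wins each ticket group but the Infra team wins overall — the comparison reverses. Team Alpha's tickets skew toward P0, which has a lower base rate.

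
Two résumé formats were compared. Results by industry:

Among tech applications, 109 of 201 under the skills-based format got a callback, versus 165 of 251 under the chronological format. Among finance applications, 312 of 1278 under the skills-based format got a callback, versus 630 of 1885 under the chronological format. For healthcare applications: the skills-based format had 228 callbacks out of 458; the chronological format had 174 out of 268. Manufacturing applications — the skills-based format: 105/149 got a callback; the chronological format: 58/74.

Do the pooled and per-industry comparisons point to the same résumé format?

Yes

Tech: the skills-based format 109/201 = 54.2%, the chronological format 165/251 = 65.7% → the chronological format
Finance: the skills-based format 312/1278 = 24.4%, the chronological format 630/1885 = 33.4% → the chronological format
Healthcare: the skills-based format 228/458 = 49.8%, the chronological format 174/268 = 64.9% → the chronological format
Manufacturing: the skills-based format 105/149 = 70.5%, the chronological format 58/74 = 78.4% → the chronological format
Overall: the skills-based format 754/2086 = 36.1%, the chronological format 1027/2478 = 41.4% → the chronological format
The chronological format wins overall and in every industry group — no reversal.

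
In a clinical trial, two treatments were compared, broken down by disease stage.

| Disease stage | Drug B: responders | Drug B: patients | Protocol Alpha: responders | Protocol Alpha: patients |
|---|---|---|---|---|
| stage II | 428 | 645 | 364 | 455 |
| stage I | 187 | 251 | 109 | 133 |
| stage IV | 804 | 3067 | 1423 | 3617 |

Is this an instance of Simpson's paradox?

Stage II: Drug B 428/645 = 66.4%, Protocol Alpha 364/455 = 80.0% → Protocol Alpha
Stage I: Drug B 187/251 = 74.5%, Protocol Alpha 109/133 = 82.0% → Protocol Alpha
Stage IV: Drug B 804/3067 = 26.2%, Protocol Alpha 1423/3617 = 39.3% → Protocol Alpha
Overall: Drug B 1419/3963 = 35.8%, Protocol Alpha 1896/4205 = 45.1% → Protocol Alpha
Protocol Alpha wins overall and in every disease group — no reversal.

No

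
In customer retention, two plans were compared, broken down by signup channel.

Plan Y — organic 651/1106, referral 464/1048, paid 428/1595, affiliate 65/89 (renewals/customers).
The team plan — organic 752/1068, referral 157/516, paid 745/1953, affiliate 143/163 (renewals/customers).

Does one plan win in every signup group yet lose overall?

Organic: Plan Y 651/1106 = 58.9%, the team plan 752/1068 = 70.4% → the team plan
Referral: Plan Y 464/1048 = 44.3%, the team plan 157/516 = 30.4% → Plan Y
Paid: Plan Y 428/1595 = 26.8%, the team plan 745/1953 = 38.1% → the team plan
Affiliate: Plan Y 65/89 = 73.0%, the team plan 143/163 = 87.7% → the team plan
Overall: Plan Y 1608/3838 = 41.9%, the team plan 1797/3700 = 48.6% → the team plan
Neither sweeps: Plan Y wins 1 of 4 groups, the team plan wins 3. The team plan wins overall but not every group — no Simpson reversal.

No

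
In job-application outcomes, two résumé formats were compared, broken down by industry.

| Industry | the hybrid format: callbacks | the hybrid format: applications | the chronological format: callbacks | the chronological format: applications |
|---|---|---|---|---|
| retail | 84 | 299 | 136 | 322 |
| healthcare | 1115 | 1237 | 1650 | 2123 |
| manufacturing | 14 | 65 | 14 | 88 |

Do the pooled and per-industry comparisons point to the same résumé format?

No

Retail: the hybrid format 84/299 = 28.1%, the chronological format 136/322 = 42.2% → the chronological format
Healthcare: the hybrid format 1115/1237 = 90.1%, the chronological format 1650/2123 = 77.7% → the hybrid format
Manufacturing: the hybrid format 14/65 = 21.5%, the chronological format 14/88 = 15.9% → the hybrid format
Overall: the hybrid format 1213/1601 = 75.8%, the chronological format 1800/2533 = 71.1% → the hybrid format
Neither sweeps: the hybrid format wins 2 of 3 groups, the chronological format wins 1. The hybrid format wins overall but not every group — no Simpson reversal.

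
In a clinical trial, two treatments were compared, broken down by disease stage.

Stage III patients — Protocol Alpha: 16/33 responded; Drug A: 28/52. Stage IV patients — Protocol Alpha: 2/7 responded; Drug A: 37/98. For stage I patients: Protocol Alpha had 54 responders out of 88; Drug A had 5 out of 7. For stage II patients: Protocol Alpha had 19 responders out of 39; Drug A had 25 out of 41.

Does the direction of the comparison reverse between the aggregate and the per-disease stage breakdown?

Stage III: Protocol Alpha 16/33 = 48.5%, Drug A 28/52 = 53.8% → Drug A
Stage IV: Protocol Alpha 2/7 = 28.6%, Drug A 37/98 = 37.8% → Drug A
Stage I: Protocol Alpha 54/88 = 61.4%, Drug A 5/7 = 71.4% → Drug A
Stage II: Protocol Alpha 19/39 = 48.7%, Drug A 25/41 = 61.0% → Drug A
Overall: Protocol Alpha 91/167 = 54.5%, Drug A 95/198 = 48.0% → Protocol Alpha
Drug A wins each disease group but Protocol Alpha wins overall — the comparison reverses. Drug A's patients skew toward stage IV, which has a lower base rate.

Yes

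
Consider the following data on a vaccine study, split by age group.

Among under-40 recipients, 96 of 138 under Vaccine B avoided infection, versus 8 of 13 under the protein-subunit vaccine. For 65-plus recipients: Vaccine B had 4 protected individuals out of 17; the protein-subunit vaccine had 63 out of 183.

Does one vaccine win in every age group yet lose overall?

Under-40: Vaccine B 96/138 = 69.6%, the protein-subunit vaccine 8/13 = 61.5% → Vaccine B
65-plus: Vaccine B 4/17 = 23.5%, the protein-subunit vaccine 63/183 = 34.4% → the protein-subunit vaccine
Overall: Vaccine B 100/155 = 64.5%, the protein-subunit vaccine 71/196 = 36.2% → Vaccine B
Neither sweeps: Vaccine B wins 1 of 2 groups, the protein-subunit vaccine wins 1. Vaccine B wins overall but not every group — no Simpson reversal.

No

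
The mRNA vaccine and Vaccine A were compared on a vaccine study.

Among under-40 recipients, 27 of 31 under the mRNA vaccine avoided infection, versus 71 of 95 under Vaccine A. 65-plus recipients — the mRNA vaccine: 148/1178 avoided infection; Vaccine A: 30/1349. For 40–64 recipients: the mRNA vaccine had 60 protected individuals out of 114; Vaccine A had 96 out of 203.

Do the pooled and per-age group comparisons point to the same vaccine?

Yes

Under-40: the mRNA vaccine 27/31 = 87.1%, Vaccine A 71/95 = 74.7% → the mRNA vaccine
65-plus: the mRNA vaccine 148/1178 = 12.6%, Vaccine A 30/1349 = 2.2% → the mRNA vaccine
40–64: the mRNA vaccine 60/114 = 52.6%, Vaccine A 96/203 = 47.3% → the mRNA vaccine
Overall: the mRNA vaccine 235/1323 = 17.8%, Vaccine A 197/1647 = 12.0% → the mRNA vaccine
The mRNA vaccine wins overall and in every age group — no reversal.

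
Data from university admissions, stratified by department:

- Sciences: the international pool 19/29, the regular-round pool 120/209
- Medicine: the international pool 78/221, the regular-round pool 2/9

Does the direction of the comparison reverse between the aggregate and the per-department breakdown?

Sciences: the international pool 19/29 = 65.5%, the regular-round pool 120/209 = 57.4% → the international pool
Medicine: the international pool 78/221 = 35.3%, the regular-round pool 2/9 = 22.2% → the international pool
Overall: the international pool 97/250 = 38.8%, the regular-round pool 122/218 = 56.0% → the regular-round pool
The international pool wins each department group but the regular-round pool wins overall — the comparison reverses. The international pool's applicants skew toward Medicine, which has a lower base rate.

Yes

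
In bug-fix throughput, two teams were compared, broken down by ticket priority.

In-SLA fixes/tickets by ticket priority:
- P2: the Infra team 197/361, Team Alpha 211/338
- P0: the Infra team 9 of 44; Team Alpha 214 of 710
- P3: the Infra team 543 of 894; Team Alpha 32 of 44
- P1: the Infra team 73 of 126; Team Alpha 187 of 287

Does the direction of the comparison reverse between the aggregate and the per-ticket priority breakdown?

Yes

P2: the Infra team 197/361 = 54.6%, Team Alpha 211/338 = 62.4% → Team Alpha
P0: the Infra team 9/44 = 20.5%, Team Alpha 214/710 = 30.1% → Team Alpha
P3: the Infra team 543/894 = 60.7%, Team Alpha 32/44 = 72.7% → Team Alpha
P1: the Infra team 73/126 = 57.9%, Team Alpha 187/287 = 65.2% → Team Alpha
Overall: the Infra team 822/1425 = 57.7%, Team Alpha 644/1379 = 46.7% → the Infra team
Team Alpha wins each ticket group but the Infra team wins overall — the comparison reverses. Team Alpha's tickets skew toward P0, which has a lower base rate.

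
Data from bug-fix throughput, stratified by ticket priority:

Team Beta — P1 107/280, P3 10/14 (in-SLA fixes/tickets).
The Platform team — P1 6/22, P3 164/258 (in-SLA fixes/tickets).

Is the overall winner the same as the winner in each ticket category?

No

P1: Team Beta 107/280 = 38.2%, the Platform team 6/22 = 27.3% → Team Beta
P3: Team Beta 10/14 = 71.4%, the Platform team 164/258 = 63.6% → Team Beta
Overall: Team Beta 117/294 = 39.8%, the Platform team 170/280 = 60.7% → the Platform team
Team Beta wins each ticket group but the Platform team wins overall — the comparison reverses. Team Beta's tickets skew toward P1, which has a lower base rate.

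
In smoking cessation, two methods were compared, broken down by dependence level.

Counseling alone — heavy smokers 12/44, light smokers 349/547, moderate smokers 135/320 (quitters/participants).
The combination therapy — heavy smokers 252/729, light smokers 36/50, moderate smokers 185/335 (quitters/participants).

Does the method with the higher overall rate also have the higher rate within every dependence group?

No

Heavy smokers: counseling alone 12/44 = 27.3%, the combination therapy 252/729 = 34.6% → the combination therapy
Light smokers: counseling alone 349/547 = 63.8%, the combination therapy 36/50 = 72.0% → the combination therapy
Moderate smokers: counseling alone 135/320 = 42.2%, the combination therapy 185/335 = 55.2% → the combination therapy
Overall: counseling alone 496/911 = 54.4%, the combination therapy 473/1114 = 42.5% → counseling alone
The combination therapy wins each dependence group but counseling alone wins overall — the comparison reverses. The combination therapy's participants skew toward heavy smokers, which has a lower base rate.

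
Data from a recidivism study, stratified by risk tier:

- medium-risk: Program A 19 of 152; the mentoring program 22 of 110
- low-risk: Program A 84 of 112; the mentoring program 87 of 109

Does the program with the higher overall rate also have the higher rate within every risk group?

Medium-risk: Program A 19/152 = 12.5%, the mentoring program 22/110 = 20.0% → the mentoring program
Low-risk: Program A 84/112 = 75.0%, the mentoring program 87/109 = 79.8% → the mentoring program
Overall: Program A 103/264 = 39.0%, the mentoring program 109/219 = 49.8% → the mentoring program
The mentoring program wins overall and in every risk group — no reversal.

Yes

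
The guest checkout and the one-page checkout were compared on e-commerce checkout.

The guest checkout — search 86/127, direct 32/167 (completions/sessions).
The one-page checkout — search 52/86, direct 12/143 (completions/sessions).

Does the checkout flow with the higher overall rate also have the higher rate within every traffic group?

Search: the guest checkout 86/127 = 67.7%, the one-page checkout 52/86 = 60.5% → the guest checkout
Direct: the guest checkout 32/167 = 19.2%, the one-page checkout 12/143 = 8.4% → the guest checkout
Overall: the guest checkout 118/294 = 40.1%, the one-page checkout 64/229 = 27.9% → the guest checkout
The guest checkout wins overall and in every traffic group — no reversal.

Yes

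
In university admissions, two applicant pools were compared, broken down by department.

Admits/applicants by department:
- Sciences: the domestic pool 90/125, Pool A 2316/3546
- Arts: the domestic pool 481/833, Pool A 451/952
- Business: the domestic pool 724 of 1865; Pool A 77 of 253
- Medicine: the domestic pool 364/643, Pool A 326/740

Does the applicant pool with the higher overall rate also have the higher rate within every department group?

Sciences: the domestic pool 90/125 = 72.0%, Pool A 2316/3546 = 65.3% → the domestic pool
Arts: the domestic pool 481/833 = 57.7%, Pool A 451/952 = 47.4% → the domestic pool
Business: the domestic pool 724/1865 = 38.8%, Pool A 77/253 = 30.4% → the domestic pool
Medicine: the domestic pool 364/643 = 56.6%, Pool A 326/740 = 44.1% → the domestic pool
Overall: the domestic pool 1659/3466 = 47.9%, Pool A 3170/5491 = 57.7% → Pool A
The domestic pool wins each department group but Pool A wins overall — the comparison reverses. The domestic pool's applicants skew toward Business, which has a lower base rate.

No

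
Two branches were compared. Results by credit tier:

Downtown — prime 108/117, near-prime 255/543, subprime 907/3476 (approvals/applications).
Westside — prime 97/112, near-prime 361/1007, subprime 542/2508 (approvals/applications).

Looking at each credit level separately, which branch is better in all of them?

Downtown

Prime: Downtown 108/117 = 92.3%, Westside 97/112 = 86.6% → Downtown
Near-prime: Downtown 255/543 = 47.0%, Westside 361/1007 = 35.8% → Downtown
Subprime: Downtown 907/3476 = 26.1%, Westside 542/2508 = 21.6% → Downtown
Downtown has the higher rate in all 3 groups.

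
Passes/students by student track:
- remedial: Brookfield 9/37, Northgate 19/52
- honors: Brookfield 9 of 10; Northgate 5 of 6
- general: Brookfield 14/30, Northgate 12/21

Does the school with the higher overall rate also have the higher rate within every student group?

Remedial: Brookfield 9/37 = 24.3%, Northgate 19/52 = 36.5% → Northgate
Honors: Brookfield 9/10 = 90.0%, Northgate 5/6 = 83.3% → Brookfield
General: Brookfield 14/30 = 46.7%, Northgate 12/21 = 57.1% → Northgate
Overall: Brookfield 32/77 = 41.6%, Northgate 36/79 = 45.6% → Northgate
Neither sweeps: Brookfield wins 1 of 3 groups, Northgate wins 2. Northgate wins overall but not every group — no Simpson reversal.

No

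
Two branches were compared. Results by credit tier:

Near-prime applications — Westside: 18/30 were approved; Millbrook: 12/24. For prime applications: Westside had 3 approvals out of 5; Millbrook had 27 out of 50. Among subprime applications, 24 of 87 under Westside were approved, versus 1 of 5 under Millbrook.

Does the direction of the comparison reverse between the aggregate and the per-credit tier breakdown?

Near-prime: Westside 18/30 = 60.0%, Millbrook 12/24 = 50.0% → Westside
Prime: Westside 3/5 = 60.0%, Millbrook 27/50 = 54.0% → Westside
Subprime: Westside 24/87 = 27.6%, Millbrook 1/5 = 20.0% → Westside
Overall: Westside 45/122 = 36.9%, Millbrook 40/79 = 50.6% → Millbrook
Westside wins each credit group but Millbrook wins overall — the comparison reverses. Westside's applications skew toward subprime, which has a lower base rate.

Yes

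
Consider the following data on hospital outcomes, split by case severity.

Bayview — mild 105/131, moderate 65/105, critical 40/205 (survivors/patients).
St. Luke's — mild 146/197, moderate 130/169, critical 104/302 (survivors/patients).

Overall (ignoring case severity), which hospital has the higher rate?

Mild: Bayview 105/131 = 80.2%, St. Luke's 146/197 = 74.1% → Bayview
Moderate: Bayview 65/105 = 61.9%, St. Luke's 130/169 = 76.9% → St. Luke's
Critical: Bayview 40/205 = 19.5%, St. Luke's 104/302 = 34.4% → St. Luke's
Overall: Bayview 210/441 = 47.6%, St. Luke's 380/668 = 56.9% → St. Luke's
(Neither sweeps every case group, but St. Luke's has the higher pooled rate.)

St. Luke's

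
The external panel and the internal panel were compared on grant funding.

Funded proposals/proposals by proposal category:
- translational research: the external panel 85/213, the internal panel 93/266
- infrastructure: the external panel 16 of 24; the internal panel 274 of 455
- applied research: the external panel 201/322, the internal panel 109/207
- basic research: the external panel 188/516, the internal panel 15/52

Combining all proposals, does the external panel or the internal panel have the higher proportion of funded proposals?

the internal panel

Translational research: the external panel 85/213 = 39.9%, the internal panel 93/266 = 35.0% → the external panel
Infrastructure: the external panel 16/24 = 66.7%, the internal panel 274/455 = 60.2% → the external panel
Applied research: the external panel 201/322 = 62.4%, the internal panel 109/207 = 52.7% → the external panel
Basic research: the external panel 188/516 = 36.4%, the internal panel 15/52 = 28.8% → the external panel
Overall: the external panel 490/1075 = 45.6%, the internal panel 491/980 = 50.1% → the internal panel
(The external panel wins every proposal group but the internal panel wins overall — the external panel's proposals skew toward the low-rate basic research group.)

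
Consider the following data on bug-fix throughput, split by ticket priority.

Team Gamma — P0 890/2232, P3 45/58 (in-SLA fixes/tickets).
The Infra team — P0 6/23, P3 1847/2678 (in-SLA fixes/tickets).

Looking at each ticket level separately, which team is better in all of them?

P0: Team Gamma 890/2232 = 39.9%, the Infra team 6/23 = 26.1% → Team Gamma
P3: Team Gamma 45/58 = 77.6%, the Infra team 1847/2678 = 69.0% → Team Gamma
Team Gamma has the higher rate in both groups.

Team Gamma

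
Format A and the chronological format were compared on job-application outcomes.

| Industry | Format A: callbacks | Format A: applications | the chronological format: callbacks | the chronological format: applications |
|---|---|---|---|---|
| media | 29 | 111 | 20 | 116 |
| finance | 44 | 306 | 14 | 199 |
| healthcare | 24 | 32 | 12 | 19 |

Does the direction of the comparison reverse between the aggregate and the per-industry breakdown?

Media: Format A 29/111 = 26.1%, the chronological format 20/116 = 17.2% → Format A
Finance: Format A 44/306 = 14.4%, the chronological format 14/199 = 7.0% → Format A
Healthcare: Format A 24/32 = 75.0%, the chronological format 12/19 = 63.2% → Format A
Overall: Format A 97/449 = 21.6%, the chronological format 46/334 = 13.8% → Format A
Format A wins overall and in every industry group — no reversal.

No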